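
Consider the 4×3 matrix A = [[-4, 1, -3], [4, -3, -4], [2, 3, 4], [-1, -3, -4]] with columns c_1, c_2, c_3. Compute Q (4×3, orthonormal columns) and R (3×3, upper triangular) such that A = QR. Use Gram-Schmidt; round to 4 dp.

Q = [[-0.6576, 0.0471, -0.7519], [0.6576, -0.4343, -0.6023], [0.3288, 0.6541, -0.2466], [-0.1644, -0.6175, 0.1051]], R = [[6.0828, -1.1508, 1.3152], [0.0000, 5.1649, 6.6824], [0.0000, 0.0000, 3.2582]]

c_1 = (-4, 4, 2, -1); ‖c_1‖ = 6.0828, so e_1 = (-0.6576, 0.6576, 0.3288, -0.1644).
e_1·c_2 = (-0.6576)·1 + 0.6576·(-3) + 0.3288·3 + (-0.1644)·(-3) = -1.1508.
u_2 = c_2 + 1.1508·e_1 = (0.2432, -2.2432, 3.3784, -3.1892).
‖u_2‖ = 5.1649, so e_2 = (0.0471, -0.4343, 0.6541, -0.6175).
e_1·c_3 = (-0.6576)·(-3) + 0.6576·(-4) + 0.3288·4 + (-0.1644)·(-4) = 1.3152; e_2·c_3 = 0.0471·(-3) + (-0.4343)·(-4) + 0.6541·4 + (-0.6175)·(-4) = 6.6824.
u_3 = c_3 − 1.3152·e_1 − 6.6824·e_2 = (-2.4498, -1.9625, -0.8034, 0.3425).
‖u_3‖ = 3.2582, so e_3 = (-0.7519, -0.6023, -0.2466, 0.1051).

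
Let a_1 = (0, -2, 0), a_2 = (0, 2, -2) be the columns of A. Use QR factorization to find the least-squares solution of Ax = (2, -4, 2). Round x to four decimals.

q_1 = a_1/‖a_1‖ = (0, -2, 0)/2.0000 = (0.0000, -1.0000, 0.0000).
r_{12} = q_1·a_2 = -2.0000.
u_2 = a_2 + 2.0000·q_1 = (0.0000, 0.0000, -2.0000).
‖u_2‖ = 2.0000, so q_2 = (0.0000, 0.0000, -1.0000).
Qᵀb = (4.0000, -2.0000).
Back-substitute: x_2 = -2.0000/2.0000 = -1.0000.
x_1 = (4.0000 + 2.0000·(-1.0000))/2.0000 = 1.0000.

x = (1.0000, -1.0000)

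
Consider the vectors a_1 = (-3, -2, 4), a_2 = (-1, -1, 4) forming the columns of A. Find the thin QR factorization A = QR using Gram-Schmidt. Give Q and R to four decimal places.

e_1 = a_1/‖a_1‖ = (-3, -2, 4)/5.3852 = (-0.5571, -0.3714, 0.7428).
r_{12} = e_1·a_2 = 3.8996.
u_2 = a_2 − 3.8996·e_1 = (1.1724, 0.4483, 1.1034).
‖u_2‖ = 1.6713, so e_2 = (0.7015, 0.2682, 0.6603).

Q = [[-0.5571, 0.7015], [-0.3714, 0.2682], [0.7428, 0.6603]], R = [[5.3852, 3.8996], [0.0000, 1.6713]]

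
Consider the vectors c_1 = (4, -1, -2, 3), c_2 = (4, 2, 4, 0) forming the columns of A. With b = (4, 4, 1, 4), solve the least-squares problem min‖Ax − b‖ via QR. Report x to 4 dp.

x = (0.5977, 0.6782)

c_1 = (4, -1, -2, 3); ‖c_1‖ = 5.4772, so e_1 = (0.7303, -0.1826, -0.3651, 0.5477).
e_1·c_2 = 0.7303·4 + (-0.1826)·2 + (-0.3651)·4 + 0.5477·0 = 1.0954.
u_2 = c_2 − 1.0954·e_1 = (3.2000, 2.2000, 4.4000, -0.6000).
‖u_2‖ = 5.8992, so e_2 = (0.5425, 0.3729, 0.7459, -0.1017).
Qᵀb = (4.0166, 4.0006).
Back-substitute: x_2 = 4.0006/5.8992 = 0.6782.
x_1 = (4.0166 − 1.0954·0.6782)/5.4772 = 0.5977.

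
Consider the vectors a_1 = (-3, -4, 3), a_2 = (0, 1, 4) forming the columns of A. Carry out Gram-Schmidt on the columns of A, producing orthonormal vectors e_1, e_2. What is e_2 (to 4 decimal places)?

e_2 = (0.1815, 0.4993, 0.8472)

a_1 = (-3, -4, 3); ‖a_1‖ = 5.8310, so e_1 = (-0.5145, -0.6860, 0.5145).
e_1·a_2 = (-0.5145)·0 + (-0.6860)·1 + 0.5145·4 = 1.3720.
u_2 = a_2 − 1.3720·e_1 = (0.7059, 1.9412, 3.2941).
‖u_2‖ = 3.8881, so e_2 = (0.1815, 0.4993, 0.8472).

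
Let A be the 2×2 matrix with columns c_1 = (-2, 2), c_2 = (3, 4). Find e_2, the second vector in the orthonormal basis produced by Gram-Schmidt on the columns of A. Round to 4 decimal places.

e_2 = (0.7071, 0.7071)

c_1 = (-2, 2); ‖c_1‖ = 2.8284, so e_1 = (-0.7071, 0.7071).
e_1·c_2 = (-0.7071)·3 + 0.7071·4 = 0.7071.
u_2 = c_2 − 0.7071·e_1 = (3.5000, 3.5000).
‖u_2‖ = 4.9497, so e_2 = (0.7071, 0.7071).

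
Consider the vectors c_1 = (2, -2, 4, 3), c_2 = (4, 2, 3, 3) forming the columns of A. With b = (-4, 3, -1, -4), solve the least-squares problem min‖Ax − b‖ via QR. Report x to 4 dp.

e_1 = c_1/‖c_1‖ = (2, -2, 4, 3)/5.7446 = (0.3482, -0.3482, 0.6963, 0.5222).
r_{12} = e_1·c_2 = 4.3519.
u_2 = c_2 − 4.3519·e_1 = (2.4848, 3.5152, -0.0303, 0.7273).
‖u_2‖ = 4.3658, so e_2 = (0.5692, 0.8051, -0.0069, 0.1666).
Qᵀb = (-5.2223, -0.5206).
Back-substitute: x_2 = -0.5206/4.3658 = -0.1192.
x_1 = (-5.2223 − 4.3519·(-0.1192))/5.7446 = -0.8188.

x = (-0.8188, -0.1192)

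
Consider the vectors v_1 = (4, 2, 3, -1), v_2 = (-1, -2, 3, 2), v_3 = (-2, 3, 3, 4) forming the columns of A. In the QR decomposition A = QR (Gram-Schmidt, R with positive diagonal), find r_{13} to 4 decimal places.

r_{13} = 0.5477

q_1 = v_1/‖v_1‖ = (4, 2, 3, -1)/5.4772 = (0.7303, 0.3651, 0.5477, -0.1826).
r_{13} = q_1·v_3 = 0.5477.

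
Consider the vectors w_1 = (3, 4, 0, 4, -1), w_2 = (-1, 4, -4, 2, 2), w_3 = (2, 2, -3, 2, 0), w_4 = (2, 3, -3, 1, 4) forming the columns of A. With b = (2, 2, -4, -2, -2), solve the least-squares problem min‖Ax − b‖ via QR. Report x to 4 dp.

w_1 = (3, 4, 0, 4, -1); ‖w_1‖ = 6.4807, so q_1 = (0.4629, 0.6172, 0.0000, 0.6172, -0.1543).
q_1·w_2 = 0.4629·(-1) + 0.6172·4 + 0.0000·(-4) + 0.6172·2 + (-0.1543)·2 = 2.9318.
u_2 = w_2 − 2.9318·q_1 = (-2.3571, 2.1905, -4.0000, 0.1905, 2.4524).
‖u_2‖ = 5.6925, so q_2 = (-0.4141, 0.3848, -0.7027, 0.0335, 0.4308).
q_1·w_3 = 0.4629·2 + 0.6172·2 + 0.0000·(-3) + 0.6172·2 + (-0.1543)·0 = 3.3947; q_2·w_3 = (-0.4141)·2 + 0.3848·2 + (-0.7027)·(-3) + 0.0335·2 + 0.4308·0 = 2.1164.
u_3 = w_3 − 3.3947·q_1 − 2.1164·q_2 = (1.3049, -0.9096, -1.5129, -0.1661, -0.3880).
‖u_3‖ = 2.2354, so q_3 = (0.5838, -0.4069, -0.6768, -0.0743, -0.1735).
q_1·w_4 = 0.4629·2 + 0.6172·3 + 0.0000·(-3) + 0.6172·1 + (-0.1543)·4 = 2.7775; q_2·w_4 = (-0.4141)·2 + 0.3848·3 + (-0.7027)·(-3) + 0.0335·1 + 0.4308·4 = 4.1910; q_3·w_4 = 0.5838·2 + (-0.4069)·3 + (-0.6768)·(-3) + (-0.0743)·1 + (-0.1735)·4 = 1.2086.
u_4 = w_4 − 2.7775·q_1 − 4.1910·q_2 − 1.2086·q_3 = (1.7442, 0.1648, 0.7628, -0.7647, 2.8328).
‖u_4‖ = 3.5015, so q_4 = (0.4981, 0.0471, 0.2179, -0.2184, 0.8090).
Qᵀb = (1.2344, 1.8236, 3.5564, -0.9623).
Back-substitute: x_4 = -0.9623/3.5015 = -0.2748.
x_3 = (3.5564 − 1.2086·(-0.2748))/2.2354 = 1.7395.
x_2 = (1.8236 − 2.1164·1.7395 − 4.1910·(-0.2748))/5.6925 = -0.1240.
x_1 = (1.2344 − 2.9318·(-0.1240) − 3.3947·1.7395 − 2.7775·(-0.2748))/6.4807 = -0.5468.

x = (-0.5468, -0.1240, 1.7395, -0.2748)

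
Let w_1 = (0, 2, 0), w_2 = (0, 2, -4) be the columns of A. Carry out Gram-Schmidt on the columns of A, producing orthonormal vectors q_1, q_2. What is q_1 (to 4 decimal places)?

q_1 = (0.0000, 1.0000, 0.0000)

q_1 = w_1/‖w_1‖ = (0, 2, 0)/2.0000 = (0.0000, 1.0000, 0.0000).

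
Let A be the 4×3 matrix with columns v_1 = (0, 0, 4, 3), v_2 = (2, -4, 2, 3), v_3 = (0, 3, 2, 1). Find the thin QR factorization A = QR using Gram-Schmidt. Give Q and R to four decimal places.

v_1 = (0, 0, 4, 3); ‖v_1‖ = 5.0000, so q_1 = (0.0000, 0.0000, 0.8000, 0.6000).
q_1·v_2 = 0.0000·2 + 0.0000·(-4) + 0.8000·2 + 0.6000·3 = 3.4000.
u_2 = v_2 − 3.4000·q_1 = (2.0000, -4.0000, -0.7200, 0.9600).
‖u_2‖ = 4.6303, so q_2 = (0.4319, -0.8639, -0.1555, 0.2073).
q_1·v_3 = 0.0000·0 + 0.0000·3 + 0.8000·2 + 0.6000·1 = 2.2000; q_2·v_3 = 0.4319·0 + (-0.8639)·3 + (-0.1555)·2 + 0.2073·1 = -2.6953.
u_3 = v_3 − 2.2000·q_1 + 2.6953·q_2 = (1.1642, 0.6716, -0.1791, 0.2388).
‖u_3‖ = 1.3768, so q_3 = (0.8456, 0.4878, -0.1301, 0.1735).

Q = [[0.0000, 0.4319, 0.8456], [0.0000, -0.8639, 0.4878], [0.8000, -0.1555, -0.1301], [0.6000, 0.2073, 0.1735]], R = [[5.0000, 3.4000, 2.2000], [0.0000, 4.6303, -2.6953], [0.0000, 0.0000, 1.3768]]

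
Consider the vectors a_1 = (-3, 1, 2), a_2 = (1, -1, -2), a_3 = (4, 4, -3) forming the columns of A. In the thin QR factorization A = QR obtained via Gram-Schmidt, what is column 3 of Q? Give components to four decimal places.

a_1 = (-3, 1, 2); ‖a_1‖ = 3.7417, so e_1 = (-0.8018, 0.2673, 0.5345).
e_1·a_2 = (-0.8018)·1 + 0.2673·(-1) + 0.5345·(-2) = -2.1381.
u_2 = a_2 + 2.1381·e_1 = (-0.7143, -0.4286, -0.8571).
‖u_2‖ = 1.1952, so e_2 = (-0.5976, -0.3586, -0.7171).
e_1·a_3 = (-0.8018)·4 + 0.2673·4 + 0.5345·(-3) = -3.7417; e_2·a_3 = (-0.5976)·4 + (-0.3586)·4 + (-0.7171)·(-3) = -1.6733.
u_3 = a_3 + 3.7417·e_1 + 1.6733·e_2 = (0.0000, 4.4000, -2.2000).
‖u_3‖ = 4.9193, so e_3 = (0.0000, 0.8944, -0.4472).

e_3 = (0.0000, 0.8944, -0.4472)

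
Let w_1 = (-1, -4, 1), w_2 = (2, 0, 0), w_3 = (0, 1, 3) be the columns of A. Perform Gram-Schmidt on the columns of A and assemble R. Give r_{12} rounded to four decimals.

w_1 = (-1, -4, 1); ‖w_1‖ = 4.2426, so e_1 = (-0.2357, -0.9428, 0.2357).
r_{12} = e_1·w_2 = -0.4714.

r_{12} = -0.4714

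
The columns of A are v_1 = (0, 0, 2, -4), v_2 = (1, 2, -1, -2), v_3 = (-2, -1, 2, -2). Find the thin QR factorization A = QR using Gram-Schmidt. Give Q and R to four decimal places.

e_1 = v_1/‖v_1‖ = (0, 0, 2, -4)/4.4721 = (0.0000, 0.0000, 0.4472, -0.8944).
r_{12} = e_1·v_2 = 1.3416.
u_2 = v_2 − 1.3416·e_1 = (1.0000, 2.0000, -1.6000, -0.8000).
‖u_2‖ = 2.8636, so e_2 = (0.3492, 0.6984, -0.5587, -0.2794).
r_{13} = e_1·v_3 = 2.6833; r_{23} = e_2·v_3 = -1.9556.
u_3 = v_3 − 2.6833·e_1 + 1.9556·e_2 = (-1.3171, 0.3659, -0.2927, -0.1463).
‖u_3‖ = 1.4056, so e_3 = (-0.9370, 0.2603, -0.2082, -0.1041).

Q = [[0.0000, 0.3492, -0.9370], [0.0000, 0.6984, 0.2603], [0.4472, -0.5587, -0.2082], [-0.8944, -0.2794, -0.1041]], R = [[4.4721, 1.3416, 2.6833], [0.0000, 2.8636, -1.9556], [0.0000, 0.0000, 1.4056]]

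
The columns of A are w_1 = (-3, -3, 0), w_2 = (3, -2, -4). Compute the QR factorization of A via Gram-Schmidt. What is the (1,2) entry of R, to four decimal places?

w_1 = (-3, -3, 0); ‖w_1‖ = 4.2426, so e_1 = (-0.7071, -0.7071, 0.0000).
r_{12} = e_1·w_2 = -0.7071.

r_{12} = -0.7071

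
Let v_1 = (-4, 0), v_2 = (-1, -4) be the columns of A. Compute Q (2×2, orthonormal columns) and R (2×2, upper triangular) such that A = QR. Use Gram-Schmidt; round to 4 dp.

Q = [[-1.0000, 0.0000], [0.0000, -1.0000]], R = [[4.0000, 1.0000], [0.0000, 4.0000]]

v_1 = (-4, 0); ‖v_1‖ = 4.0000, so q_1 = (-1.0000, 0.0000).
q_1·v_2 = (-1.0000)·(-1) + 0.0000·(-4) = 1.0000.
u_2 = v_2 − 1.0000·q_1 = (0.0000, -4.0000).
‖u_2‖ = 4.0000, so q_2 = (0.0000, -1.0000).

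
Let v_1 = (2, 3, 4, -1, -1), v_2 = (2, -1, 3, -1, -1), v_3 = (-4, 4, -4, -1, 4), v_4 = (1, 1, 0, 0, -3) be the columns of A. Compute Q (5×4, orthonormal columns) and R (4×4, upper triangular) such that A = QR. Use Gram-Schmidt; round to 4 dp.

v_1 = (2, 3, 4, -1, -1); ‖v_1‖ = 5.5678, so e_1 = (0.3592, 0.5388, 0.7184, -0.1796, -0.1796).
e_1·v_2 = 0.3592·2 + 0.5388·(-1) + 0.7184·3 + (-0.1796)·(-1) + (-0.1796)·(-1) = 2.6941.
u_2 = v_2 − 2.6941·e_1 = (1.0323, -2.4516, 1.0645, -0.5161, -0.5161).
‖u_2‖ = 2.9567, so e_2 = (0.3491, -0.8292, 0.3600, -0.1746, -0.1746).
e_1·v_3 = 0.3592·(-4) + 0.5388·4 + 0.7184·(-4) + (-0.1796)·(-1) + (-0.1796)·4 = -2.6941; e_2·v_3 = 0.3491·(-4) + (-0.8292)·4 + 0.3600·(-4) + (-0.1746)·(-1) + (-0.1746)·4 = -6.6771.
u_3 = v_3 + 2.6941·e_1 + 6.6771·e_2 = (-0.7011, -0.0849, 0.3395, -2.6494, 2.3506).
‖u_3‖ = 3.6275, so e_3 = (-0.1933, -0.0234, 0.0936, -0.7304, 0.6480).
e_1·v_4 = 0.3592·1 + 0.5388·1 + 0.7184·0 + (-0.1796)·0 + (-0.1796)·(-3) = 1.4368; e_2·v_4 = 0.3491·1 + (-0.8292)·1 + 0.3600·0 + (-0.1746)·0 + (-0.1746)·(-3) = 0.0436; e_3·v_4 = (-0.1933)·1 + (-0.0234)·1 + 0.0936·0 + (-0.7304)·0 + 0.6480·(-3) = -2.1606.
u_4 = v_4 − 1.4368·e_1 − 0.0436·e_2 + 2.1606·e_3 = (0.0510, 0.2114, -0.8458, -1.3124, -1.3343).
‖u_4‖ = 2.0653, so e_4 = (0.0247, 0.1024, -0.4095, -0.6355, -0.6461).

Q = [[0.3592, 0.3491, -0.1933, 0.0247], [0.5388, -0.8292, -0.0234, 0.1024], [0.7184, 0.3600, 0.0936, -0.4095], [-0.1796, -0.1746, -0.7304, -0.6355], [-0.1796, -0.1746, 0.6480, -0.6461]], R = [[5.5678, 2.6941, -2.6941, 1.4368], [0.0000, 2.9567, -6.6771, 0.0436], [0.0000, 0.0000, 3.6275, -2.1606], [0.0000, 0.0000, 0.0000, 2.0653]]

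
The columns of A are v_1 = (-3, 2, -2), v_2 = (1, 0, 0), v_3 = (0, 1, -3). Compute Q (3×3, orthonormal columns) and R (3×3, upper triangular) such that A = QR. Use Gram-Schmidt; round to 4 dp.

Q = [[-0.7276, 0.6860, 0.0000], [0.4851, 0.5145, -0.7071], [-0.4851, -0.5145, -0.7071]], R = [[4.1231, -0.7276, 1.9403], [0.0000, 0.6860, 2.0580], [0.0000, 0.0000, 1.4142]]

e_1 = v_1/‖v_1‖ = (-3, 2, -2)/4.1231 = (-0.7276, 0.4851, -0.4851).
r_{12} = e_1·v_2 = -0.7276.
u_2 = v_2 + 0.7276·e_1 = (0.4706, 0.3529, -0.3529).
‖u_2‖ = 0.6860, so e_2 = (0.6860, 0.5145, -0.5145).
r_{13} = e_1·v_3 = 1.9403; r_{23} = e_2·v_3 = 2.0580.
u_3 = v_3 − 1.9403·e_1 − 2.0580·e_2 = (0.0000, -1.0000, -1.0000).
‖u_3‖ = 1.4142, so e_3 = (0.0000, -0.7071, -0.7071).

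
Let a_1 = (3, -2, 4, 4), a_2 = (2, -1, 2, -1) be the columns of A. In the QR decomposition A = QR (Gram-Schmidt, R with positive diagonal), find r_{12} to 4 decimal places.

r_{12} = 1.7889

e_1 = a_1/‖a_1‖ = (3, -2, 4, 4)/6.7082 = (0.4472, -0.2981, 0.5963, 0.5963).
r_{12} = e_1·a_2 = 1.7889.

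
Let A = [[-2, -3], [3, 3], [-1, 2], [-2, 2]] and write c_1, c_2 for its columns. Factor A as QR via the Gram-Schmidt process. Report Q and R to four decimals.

c_1 = (-2, 3, -1, -2); ‖c_1‖ = 4.2426, so q_1 = (-0.4714, 0.7071, -0.2357, -0.4714).
q_1·c_2 = (-0.4714)·(-3) + 0.7071·3 + (-0.2357)·2 + (-0.4714)·2 = 2.1213.
u_2 = c_2 − 2.1213·q_1 = (-2.0000, 1.5000, 2.5000, 3.0000).
‖u_2‖ = 4.6368, so q_2 = (-0.4313, 0.3235, 0.5392, 0.6470).

Q = [[-0.4714, -0.4313], [0.7071, 0.3235], [-0.2357, 0.5392], [-0.4714, 0.6470]], R = [[4.2426, 2.1213], [0.0000, 4.6368]]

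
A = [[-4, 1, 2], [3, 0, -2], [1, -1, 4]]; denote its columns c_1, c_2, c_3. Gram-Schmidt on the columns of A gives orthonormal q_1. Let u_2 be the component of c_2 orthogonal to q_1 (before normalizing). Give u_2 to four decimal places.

u_2 = (0.2308, 0.5769, -0.8077)

q_1 = c_1/‖c_1‖ = (-4, 3, 1)/5.0990 = (-0.7845, 0.5883, 0.1961).
r_{12} = q_1·c_2 = -0.9806.
u_2 = c_2 + 0.9806·q_1 = (0.2308, 0.5769, -0.8077).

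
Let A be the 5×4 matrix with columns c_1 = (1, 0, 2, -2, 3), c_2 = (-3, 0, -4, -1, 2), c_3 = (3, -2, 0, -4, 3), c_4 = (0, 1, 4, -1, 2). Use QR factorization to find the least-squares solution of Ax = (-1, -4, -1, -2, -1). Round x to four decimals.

x = (-5.9630, 0.7956, 2.6644, 3.4020)

c_1 = (1, 0, 2, -2, 3); ‖c_1‖ = 4.2426, so e_1 = (0.2357, 0.0000, 0.4714, -0.4714, 0.7071).
e_1·c_2 = 0.2357·(-3) + 0.0000·0 + 0.4714·(-4) + (-0.4714)·(-1) + 0.7071·2 = -0.7071.
u_2 = c_2 + 0.7071·e_1 = (-2.8333, 0.0000, -3.6667, -1.3333, 2.5000).
‖u_2‖ = 5.4314, so e_2 = (-0.5217, 0.0000, -0.6751, -0.2455, 0.4603).
e_1·c_3 = 0.2357·3 + 0.0000·(-2) + 0.4714·0 + (-0.4714)·(-4) + 0.7071·3 = 4.7140; e_2·c_3 = (-0.5217)·3 + 0.0000·(-2) + (-0.6751)·0 + (-0.2455)·(-4) + 0.4603·3 = 0.7978.
u_3 = c_3 − 4.7140·e_1 − 0.7978·e_2 = (2.3051, -2.0000, -1.6836, -1.5819, -0.7006).
‖u_3‖ = 3.8912, so e_3 = (0.5924, -0.5140, -0.4327, -0.4065, -0.1800).
e_1·c_4 = 0.2357·0 + 0.0000·1 + 0.4714·4 + (-0.4714)·(-1) + 0.7071·2 = 3.7712; e_2·c_4 = (-0.5217)·0 + 0.0000·1 + (-0.6751)·4 + (-0.2455)·(-1) + 0.4603·2 = -1.5343; e_3·c_4 = 0.5924·0 + (-0.5140)·1 + (-0.4327)·4 + (-0.4065)·(-1) + (-0.1800)·2 = -2.1982.
u_4 = c_4 − 3.7712·e_1 + 1.5343·e_2 + 2.1982·e_3 = (-0.3871, -0.1299, 0.2353, -0.4925, -0.3562).
‖u_4‖ = 0.7691, so e_4 = (-0.5033, -0.1688, 0.3060, -0.6404, -0.4632).
Qᵀb = (-0.4714, 1.2274, 2.8893, 2.6166).
Back-substitute: x_4 = 2.6166/0.7691 = 3.4020.
x_3 = (2.8893 + 2.1982·3.4020)/3.8912 = 2.6644.
x_2 = (1.2274 − 0.7978·2.6644 + 1.5343·3.4020)/5.4314 = 0.7956.
x_1 = (-0.4714 + 0.7071·0.7956 − 4.7140·2.6644 − 3.7712·3.4020)/4.2426 = -5.9630.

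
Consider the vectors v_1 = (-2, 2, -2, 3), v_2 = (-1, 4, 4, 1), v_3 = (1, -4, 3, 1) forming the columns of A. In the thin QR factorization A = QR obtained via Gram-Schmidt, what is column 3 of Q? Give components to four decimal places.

v_1 = (-2, 2, -2, 3); ‖v_1‖ = 4.5826, so q_1 = (-0.4364, 0.4364, -0.4364, 0.6547).
q_1·v_2 = (-0.4364)·(-1) + 0.4364·4 + (-0.4364)·4 + 0.6547·1 = 1.0911.
u_2 = v_2 − 1.0911·q_1 = (-0.5238, 3.5238, 4.4762, 0.2857).
‖u_2‖ = 5.7280, so q_2 = (-0.0914, 0.6152, 0.7815, 0.0499).
q_1·v_3 = (-0.4364)·1 + 0.4364·(-4) + (-0.4364)·3 + 0.6547·1 = -2.8368; q_2·v_3 = (-0.0914)·1 + 0.6152·(-4) + 0.7815·3 + 0.0499·1 = -0.1580.
u_3 = v_3 + 2.8368·q_1 + 0.1580·q_2 = (-0.2525, -2.6647, 1.8853, 2.8650).
‖u_3‖ = 4.3506, so q_3 = (-0.0580, -0.6125, 0.4334, 0.6585).

q_3 = (-0.0580, -0.6125, 0.4334, 0.6585)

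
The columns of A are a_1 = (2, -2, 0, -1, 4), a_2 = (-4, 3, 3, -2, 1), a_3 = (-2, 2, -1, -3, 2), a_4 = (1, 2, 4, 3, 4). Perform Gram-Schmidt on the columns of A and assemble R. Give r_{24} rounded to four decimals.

r_{24} = 2.5710

a_1 = (2, -2, 0, -1, 4); ‖a_1‖ = 5.0000, so e_1 = (0.4000, -0.4000, 0.0000, -0.2000, 0.8000).
e_1·a_2 = 0.4000·(-4) + (-0.4000)·3 + 0.0000·3 + (-0.2000)·(-2) + 0.8000·1 = -1.6000.
u_2 = a_2 + 1.6000·e_1 = (-3.3600, 2.3600, 3.0000, -2.3200, 2.2800).
‖u_2‖ = 6.0366, so e_2 = (-0.5566, 0.3910, 0.4970, -0.3843, 0.3777).
r_{24} = e_2·a_4 = 2.5710.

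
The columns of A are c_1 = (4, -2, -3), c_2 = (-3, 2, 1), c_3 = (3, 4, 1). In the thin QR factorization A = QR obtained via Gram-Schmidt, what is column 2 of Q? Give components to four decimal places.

e_2 = (-0.3045, 0.5536, -0.7751)

c_1 = (4, -2, -3); ‖c_1‖ = 5.3852, so e_1 = (0.7428, -0.3714, -0.5571).
e_1·c_2 = 0.7428·(-3) + (-0.3714)·2 + (-0.5571)·1 = -3.5282.
u_2 = c_2 + 3.5282·e_1 = (-0.3793, 0.6897, -0.9655).
‖u_2‖ = 1.2457, so e_2 = (-0.3045, 0.5536, -0.7751).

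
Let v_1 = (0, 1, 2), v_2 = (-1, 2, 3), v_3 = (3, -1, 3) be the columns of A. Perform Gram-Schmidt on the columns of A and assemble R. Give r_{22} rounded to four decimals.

e_1 = v_1/‖v_1‖ = (0, 1, 2)/2.2361 = (0.0000, 0.4472, 0.8944).
r_{12} = e_1·v_2 = 3.5777.
u_2 = v_2 − 3.5777·e_1 = (-1.0000, 0.4000, -0.2000).
r_{22} = ‖u_2‖ = 1.0954.

r_{22} = 1.0954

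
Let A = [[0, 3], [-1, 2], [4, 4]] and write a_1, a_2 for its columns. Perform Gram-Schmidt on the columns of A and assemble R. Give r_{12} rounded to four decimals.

r_{12} = 3.3955

a_1 = (0, -1, 4); ‖a_1‖ = 4.1231, so q_1 = (0.0000, -0.2425, 0.9701).
r_{12} = q_1·a_2 = 3.3955.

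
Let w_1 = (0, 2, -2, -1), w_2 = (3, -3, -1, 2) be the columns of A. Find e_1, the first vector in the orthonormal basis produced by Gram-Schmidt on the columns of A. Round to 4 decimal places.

e_1 = (0.0000, 0.6667, -0.6667, -0.3333)

w_1 = (0, 2, -2, -1); ‖w_1‖ = 3.0000, so e_1 = (0.0000, 0.6667, -0.6667, -0.3333).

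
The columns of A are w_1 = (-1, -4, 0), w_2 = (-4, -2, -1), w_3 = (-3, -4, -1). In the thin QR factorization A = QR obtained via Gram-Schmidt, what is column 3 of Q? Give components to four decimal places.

e_3 = (0.2741, -0.0685, -0.9593)

e_1 = w_1/‖w_1‖ = (-1, -4, 0)/4.1231 = (-0.2425, -0.9701, 0.0000).
r_{12} = e_1·w_2 = 2.9104.
u_2 = w_2 − 2.9104·e_1 = (-3.2941, 0.8235, -1.0000).
‖u_2‖ = 3.5397, so e_2 = (-0.9306, 0.2327, -0.2825).
r_{13} = e_1·w_3 = 4.6082; r_{23} = e_2·w_3 = 2.1438.
u_3 = w_3 − 4.6082·e_1 − 2.1438·e_2 = (0.1127, -0.0282, -0.3944).
‖u_3‖ = 0.4111, so e_3 = (0.2741, -0.0685, -0.9593).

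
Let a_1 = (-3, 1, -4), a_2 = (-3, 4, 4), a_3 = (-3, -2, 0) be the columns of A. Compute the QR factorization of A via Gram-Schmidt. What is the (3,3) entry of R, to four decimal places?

r_{33} = 3.3219

a_1 = (-3, 1, -4); ‖a_1‖ = 5.0990, so q_1 = (-0.5883, 0.1961, -0.7845).
q_1·a_2 = (-0.5883)·(-3) + 0.1961·4 + (-0.7845)·4 = -0.5883.
u_2 = a_2 + 0.5883·q_1 = (-3.3462, 4.1154, 3.5385).
‖u_2‖ = 6.3760, so q_2 = (-0.5248, 0.6454, 0.5550).
q_1·a_3 = (-0.5883)·(-3) + 0.1961·(-2) + (-0.7845)·0 = 1.3728; q_2·a_3 = (-0.5248)·(-3) + 0.6454·(-2) + 0.5550·0 = 0.2835.
u_3 = a_3 − 1.3728·q_1 − 0.2835·q_2 = (-2.0435, -2.4522, 0.9196).
r_{33} = ‖u_3‖ = 3.3219.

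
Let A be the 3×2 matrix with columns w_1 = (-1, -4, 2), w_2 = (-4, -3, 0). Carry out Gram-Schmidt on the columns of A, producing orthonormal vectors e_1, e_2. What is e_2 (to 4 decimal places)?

e_2 = (-0.9047, 0.0133, -0.4258)

w_1 = (-1, -4, 2); ‖w_1‖ = 4.5826, so e_1 = (-0.2182, -0.8729, 0.4364).
e_1·w_2 = (-0.2182)·(-4) + (-0.8729)·(-3) + 0.4364·0 = 3.4915.
u_2 = w_2 − 3.4915·e_1 = (-3.2381, 0.0476, -1.5238).
‖u_2‖ = 3.5790, so e_2 = (-0.9047, 0.0133, -0.4258).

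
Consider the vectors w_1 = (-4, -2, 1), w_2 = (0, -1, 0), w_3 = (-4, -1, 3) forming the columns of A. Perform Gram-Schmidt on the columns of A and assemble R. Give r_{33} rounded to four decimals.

r_{33} = 1.9403

w_1 = (-4, -2, 1); ‖w_1‖ = 4.5826, so q_1 = (-0.8729, -0.4364, 0.2182).
q_1·w_2 = (-0.8729)·0 + (-0.4364)·(-1) + 0.2182·0 = 0.4364.
u_2 = w_2 − 0.4364·q_1 = (0.3810, -0.8095, -0.0952).
‖u_2‖ = 0.8997, so q_2 = (0.4234, -0.8997, -0.1059).
q_1·w_3 = (-0.8729)·(-4) + (-0.4364)·(-1) + 0.2182·3 = 4.5826; q_2·w_3 = 0.4234·(-4) + (-0.8997)·(-1) + (-0.1059)·3 = -1.1114.
u_3 = w_3 − 4.5826·q_1 + 1.1114·q_2 = (0.4706, 0.0000, 1.8824).
r_{33} = ‖u_3‖ = 1.9403.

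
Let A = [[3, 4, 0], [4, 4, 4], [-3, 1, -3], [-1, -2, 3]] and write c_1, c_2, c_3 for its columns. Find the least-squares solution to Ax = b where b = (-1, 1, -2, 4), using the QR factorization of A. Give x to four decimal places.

e_1 = c_1/‖c_1‖ = (3, 4, -3, -1)/5.9161 = (0.5071, 0.6761, -0.5071, -0.1690).
r_{12} = e_1·c_2 = 4.5638.
u_2 = c_2 − 4.5638·e_1 = (1.6857, 0.9143, 3.3143, -1.2286).
‖u_2‖ = 4.0214, so e_2 = (0.4192, 0.2274, 0.8242, -0.3055).
r_{13} = e_1·c_3 = 3.7187; r_{23} = e_2·c_3 = -2.4796.
u_3 = c_3 − 3.7187·e_1 + 2.4796·e_2 = (-0.8463, 2.0495, 0.9293, 2.8710).
‖u_3‖ = 3.7447, so e_3 = (-0.2260, 0.5473, 0.2482, 0.7667).
Qᵀb = (0.5071, -3.0622, 3.3437).
Back-substitute: x_3 = 3.3437/3.7447 = 0.8929.
x_2 = (-3.0622 + 2.4796·0.8929)/4.0214 = -0.2109.
x_1 = (0.5071 − 4.5638·(-0.2109) − 3.7187·0.8929)/5.9161 = -0.3128.

x = (-0.3128, -0.2109, 0.8929)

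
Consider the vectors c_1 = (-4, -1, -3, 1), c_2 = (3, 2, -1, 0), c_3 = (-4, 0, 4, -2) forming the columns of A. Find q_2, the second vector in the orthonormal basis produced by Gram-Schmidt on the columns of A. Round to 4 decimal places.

q_1 = c_1/‖c_1‖ = (-4, -1, -3, 1)/5.1962 = (-0.7698, -0.1925, -0.5774, 0.1925).
r_{12} = q_1·c_2 = -2.1170.
u_2 = c_2 + 2.1170·q_1 = (1.3704, 1.5926, -2.2222, 0.4074).
‖u_2‖ = 3.0852, so q_2 = (0.4442, 0.5162, -0.7203, 0.1321).

q_2 = (0.4442, 0.5162, -0.7203, 0.1321)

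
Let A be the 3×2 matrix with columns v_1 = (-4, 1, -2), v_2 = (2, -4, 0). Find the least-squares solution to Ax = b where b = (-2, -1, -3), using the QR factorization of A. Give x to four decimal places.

x = (0.9420, 0.5652)

v_1 = (-4, 1, -2); ‖v_1‖ = 4.5826, so q_1 = (-0.8729, 0.2182, -0.4364).
q_1·v_2 = (-0.8729)·2 + 0.2182·(-4) + (-0.4364)·0 = -2.6186.
u_2 = v_2 + 2.6186·q_1 = (-0.2857, -3.4286, -1.1429).
‖u_2‖ = 3.6253, so q_2 = (-0.0788, -0.9457, -0.3152).
Qᵀb = (2.8368, 2.0491).
Back-substitute: x_2 = 2.0491/3.6253 = 0.5652.
x_1 = (2.8368 + 2.6186·0.5652)/4.5826 = 0.9420.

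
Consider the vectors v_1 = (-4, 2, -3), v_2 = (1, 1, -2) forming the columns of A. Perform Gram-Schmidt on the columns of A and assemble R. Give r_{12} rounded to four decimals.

r_{12} = 0.7428

v_1 = (-4, 2, -3); ‖v_1‖ = 5.3852, so q_1 = (-0.7428, 0.3714, -0.5571).
r_{12} = q_1·v_2 = 0.7428.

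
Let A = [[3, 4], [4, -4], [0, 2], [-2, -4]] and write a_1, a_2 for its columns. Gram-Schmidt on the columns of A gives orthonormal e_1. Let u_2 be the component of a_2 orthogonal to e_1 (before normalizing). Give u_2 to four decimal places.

e_1 = a_1/‖a_1‖ = (3, 4, 0, -2)/5.3852 = (0.5571, 0.7428, 0.0000, -0.3714).
r_{12} = e_1·a_2 = 0.7428.
u_2 = a_2 − 0.7428·e_1 = (3.5862, -4.5517, 2.0000, -3.7241).

u_2 = (3.5862, -4.5517, 2.0000, -3.7241)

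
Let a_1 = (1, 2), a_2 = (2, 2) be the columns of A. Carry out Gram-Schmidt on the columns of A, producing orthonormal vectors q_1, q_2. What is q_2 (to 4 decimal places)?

q_1 = a_1/‖a_1‖ = (1, 2)/2.2361 = (0.4472, 0.8944).
r_{12} = q_1·a_2 = 2.6833.
u_2 = a_2 − 2.6833·q_1 = (0.8000, -0.4000).
‖u_2‖ = 0.8944, so q_2 = (0.8944, -0.4472).

q_2 = (0.8944, -0.4472)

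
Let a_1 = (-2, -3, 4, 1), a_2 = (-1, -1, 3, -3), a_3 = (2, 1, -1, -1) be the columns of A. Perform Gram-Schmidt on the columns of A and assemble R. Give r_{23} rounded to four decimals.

a_1 = (-2, -3, 4, 1); ‖a_1‖ = 5.4772, so e_1 = (-0.3651, -0.5477, 0.7303, 0.1826).
e_1·a_2 = (-0.3651)·(-1) + (-0.5477)·(-1) + 0.7303·3 + 0.1826·(-3) = 2.5560.
u_2 = a_2 − 2.5560·e_1 = (-0.0667, 0.4000, 1.1333, -3.4667).
‖u_2‖ = 3.6697, so e_2 = (-0.0182, 0.1090, 0.3088, -0.9447).
r_{23} = e_2·a_3 = 0.7085.

r_{23} = 0.7085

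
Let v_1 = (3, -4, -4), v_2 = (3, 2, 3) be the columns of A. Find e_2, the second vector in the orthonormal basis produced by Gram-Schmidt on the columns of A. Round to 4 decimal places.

e_2 = (0.8718, 0.2124, 0.4415)

e_1 = v_1/‖v_1‖ = (3, -4, -4)/6.4031 = (0.4685, -0.6247, -0.6247).
r_{12} = e_1·v_2 = -1.7179.
u_2 = v_2 + 1.7179·e_1 = (3.8049, 0.9268, 1.9268).
‖u_2‖ = 4.3645, so e_2 = (0.8718, 0.2124, 0.4415).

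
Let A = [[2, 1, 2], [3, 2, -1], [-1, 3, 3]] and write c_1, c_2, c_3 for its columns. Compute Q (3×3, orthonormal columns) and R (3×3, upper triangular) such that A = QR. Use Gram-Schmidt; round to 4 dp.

Q = [[0.5345, 0.0818, 0.8412], [0.8018, 0.2657, -0.5353], [-0.2673, 0.9606, 0.0765]], R = [[3.7417, 1.3363, -0.5345], [0.0000, 3.4949, 2.7796], [0.0000, 0.0000, 2.4471]]

c_1 = (2, 3, -1); ‖c_1‖ = 3.7417, so e_1 = (0.5345, 0.8018, -0.2673).
e_1·c_2 = 0.5345·1 + 0.8018·2 + (-0.2673)·3 = 1.3363.
u_2 = c_2 − 1.3363·e_1 = (0.2857, 0.9286, 3.3571).
‖u_2‖ = 3.4949, so e_2 = (0.0818, 0.2657, 0.9606).
e_1·c_3 = 0.5345·2 + 0.8018·(-1) + (-0.2673)·3 = -0.5345; e_2·c_3 = 0.0818·2 + 0.2657·(-1) + 0.9606·3 = 2.7796.
u_3 = c_3 + 0.5345·e_1 − 2.7796·e_2 = (2.0585, -1.3099, 0.1871).
‖u_3‖ = 2.4471, so e_3 = (0.8412, -0.5353, 0.0765).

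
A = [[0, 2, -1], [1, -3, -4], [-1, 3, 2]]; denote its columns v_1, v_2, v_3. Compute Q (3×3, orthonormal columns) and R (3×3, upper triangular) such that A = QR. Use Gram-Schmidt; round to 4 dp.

Q = [[0.0000, 1.0000, 0.0000], [0.7071, 0.0000, -0.7071], [-0.7071, 0.0000, -0.7071]], R = [[1.4142, -4.2426, -4.2426], [0.0000, 2.0000, -1.0000], [0.0000, 0.0000, 1.4142]]

v_1 = (0, 1, -1); ‖v_1‖ = 1.4142, so q_1 = (0.0000, 0.7071, -0.7071).
q_1·v_2 = 0.0000·2 + 0.7071·(-3) + (-0.7071)·3 = -4.2426.
u_2 = v_2 + 4.2426·q_1 = (2.0000, 0.0000, 0.0000).
‖u_2‖ = 2.0000, so q_2 = (1.0000, 0.0000, 0.0000).
q_1·v_3 = 0.0000·(-1) + 0.7071·(-4) + (-0.7071)·2 = -4.2426; q_2·v_3 = 1.0000·(-1) + (0.0000)·(-4) + 0.0000·2 = -1.0000.
u_3 = v_3 + 4.2426·q_1 + 1.0000·q_2 = (0.0000, -1.0000, -1.0000).
‖u_3‖ = 1.4142, so q_3 = (0.0000, -0.7071, -0.7071).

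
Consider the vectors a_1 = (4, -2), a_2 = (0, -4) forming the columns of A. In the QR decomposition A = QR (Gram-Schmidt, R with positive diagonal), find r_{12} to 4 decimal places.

r_{12} = 1.7889

a_1 = (4, -2); ‖a_1‖ = 4.4721, so q_1 = (0.8944, -0.4472).
r_{12} = q_1·a_2 = 1.7889.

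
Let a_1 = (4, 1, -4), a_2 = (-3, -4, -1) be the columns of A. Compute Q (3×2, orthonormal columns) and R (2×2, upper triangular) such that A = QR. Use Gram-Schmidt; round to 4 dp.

q_1 = a_1/‖a_1‖ = (4, 1, -4)/5.7446 = (0.6963, 0.1741, -0.6963).
r_{12} = q_1·a_2 = -2.0889.
u_2 = a_2 + 2.0889·q_1 = (-1.5455, -3.6364, -2.4545).
‖u_2‖ = 4.6515, so q_2 = (-0.3322, -0.7818, -0.5277).

Q = [[0.6963, -0.3322], [0.1741, -0.7818], [-0.6963, -0.5277]], R = [[5.7446, -2.0889], [0.0000, 4.6515]]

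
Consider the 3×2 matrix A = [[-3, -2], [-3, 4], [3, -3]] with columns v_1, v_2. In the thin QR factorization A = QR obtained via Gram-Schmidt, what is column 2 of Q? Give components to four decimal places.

v_1 = (-3, -3, 3); ‖v_1‖ = 5.1962, so e_1 = (-0.5774, -0.5774, 0.5774).
e_1·v_2 = (-0.5774)·(-2) + (-0.5774)·4 + 0.5774·(-3) = -2.8868.
u_2 = v_2 + 2.8868·e_1 = (-3.6667, 2.3333, -1.3333).
‖u_2‖ = 4.5461, so e_2 = (-0.8066, 0.5133, -0.2933).

e_2 = (-0.8066, 0.5133, -0.2933)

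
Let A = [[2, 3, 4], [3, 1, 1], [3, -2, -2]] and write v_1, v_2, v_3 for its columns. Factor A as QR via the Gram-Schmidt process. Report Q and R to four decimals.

Q = [[0.4264, 0.7398, 0.5205], [0.6396, 0.1603, -0.7518], [0.6396, -0.6535, 0.4048]], R = [[4.6904, 0.6396, 1.0660], [0.0000, 3.6866, 4.4264], [0.0000, 0.0000, 0.5205]]

q_1 = v_1/‖v_1‖ = (2, 3, 3)/4.6904 = (0.4264, 0.6396, 0.6396).
r_{12} = q_1·v_2 = 0.6396.
u_2 = v_2 − 0.6396·q_1 = (2.7273, 0.5909, -2.4091).
‖u_2‖ = 3.6866, so q_2 = (0.7398, 0.1603, -0.6535).
r_{13} = q_1·v_3 = 1.0660; r_{23} = q_2·v_3 = 4.4264.
u_3 = v_3 − 1.0660·q_1 − 4.4264·q_2 = (0.2709, -0.3913, 0.2107).
‖u_3‖ = 0.5205, so q_3 = (0.5205, -0.7518, 0.4048).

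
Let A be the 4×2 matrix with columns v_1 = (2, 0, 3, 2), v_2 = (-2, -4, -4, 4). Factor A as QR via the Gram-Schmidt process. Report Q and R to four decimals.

Q = [[0.4851, -0.1525], [0.0000, -0.5759], [0.7276, -0.3727], [0.4851, 0.7115]], R = [[4.1231, -1.9403], [0.0000, 6.9452]]

v_1 = (2, 0, 3, 2); ‖v_1‖ = 4.1231, so q_1 = (0.4851, 0.0000, 0.7276, 0.4851).
q_1·v_2 = 0.4851·(-2) + 0.0000·(-4) + 0.7276·(-4) + 0.4851·4 = -1.9403.
u_2 = v_2 + 1.9403·q_1 = (-1.0588, -4.0000, -2.5882, 4.9412).
‖u_2‖ = 6.9452, so q_2 = (-0.1525, -0.5759, -0.3727, 0.7115).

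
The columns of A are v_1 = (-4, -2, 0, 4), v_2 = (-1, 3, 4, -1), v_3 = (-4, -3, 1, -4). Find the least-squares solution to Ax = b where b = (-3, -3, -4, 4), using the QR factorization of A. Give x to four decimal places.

x = (0.8214, -0.7762, -0.0381)

v_1 = (-4, -2, 0, 4); ‖v_1‖ = 6.0000, so e_1 = (-0.6667, -0.3333, 0.0000, 0.6667).
e_1·v_2 = (-0.6667)·(-1) + (-0.3333)·3 + 0.0000·4 + 0.6667·(-1) = -1.0000.
u_2 = v_2 + 1.0000·e_1 = (-1.6667, 2.6667, 4.0000, -0.3333).
‖u_2‖ = 5.0990, so e_2 = (-0.3269, 0.5230, 0.7845, -0.0654).
e_1·v_3 = (-0.6667)·(-4) + (-0.3333)·(-3) + 0.0000·1 + 0.6667·(-4) = 1.0000; e_2·v_3 = (-0.3269)·(-4) + 0.5230·(-3) + 0.7845·1 + (-0.0654)·(-4) = 0.7845.
u_3 = v_3 − 1.0000·e_1 − 0.7845·e_2 = (-3.0769, -3.0769, 0.3846, -4.6154).
‖u_3‖ = 6.3549, so e_3 = (-0.4842, -0.4842, 0.0605, -0.7263).
Qᵀb = (5.6667, -3.9877, -0.2421).
Back-substitute: x_3 = -0.2421/6.3549 = -0.0381.
x_2 = (-3.9877 − 0.7845·(-0.0381))/5.0990 = -0.7762.
x_1 = (5.6667 + 1.0000·(-0.7762) − 1.0000·(-0.0381))/6.0000 = 0.8214.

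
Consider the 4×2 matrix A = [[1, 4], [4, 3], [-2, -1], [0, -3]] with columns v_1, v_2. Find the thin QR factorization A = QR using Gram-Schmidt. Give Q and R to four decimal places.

q_1 = v_1/‖v_1‖ = (1, 4, -2, 0)/4.5826 = (0.2182, 0.8729, -0.4364, 0.0000).
r_{12} = q_1·v_2 = 3.9279.
u_2 = v_2 − 3.9279·q_1 = (3.1429, -0.4286, 0.7143, -3.0000).
‖u_2‖ = 4.4240, so q_2 = (0.7104, -0.0969, 0.1615, -0.6781).

Q = [[0.2182, 0.7104], [0.8729, -0.0969], [-0.4364, 0.1615], [0.0000, -0.6781]], R = [[4.5826, 3.9279], [0.0000, 4.4240]]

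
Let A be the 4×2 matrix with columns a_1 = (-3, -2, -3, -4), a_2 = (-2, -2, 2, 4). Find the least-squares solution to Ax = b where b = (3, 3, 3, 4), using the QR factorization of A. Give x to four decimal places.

x = (-1.0870, -0.1087)

a_1 = (-3, -2, -3, -4); ‖a_1‖ = 6.1644, so q_1 = (-0.4867, -0.3244, -0.4867, -0.6489).
q_1·a_2 = (-0.4867)·(-2) + (-0.3244)·(-2) + (-0.4867)·2 + (-0.6489)·4 = -1.9467.
u_2 = a_2 + 1.9467·q_1 = (-2.9474, -2.6316, 1.0526, 2.7368).
‖u_2‖ = 4.9204, so q_2 = (-0.5990, -0.5348, 0.2139, 0.5562).
Qᵀb = (-6.4889, -0.5348).
Back-substitute: x_2 = -0.5348/4.9204 = -0.1087.
x_1 = (-6.4889 + 1.9467·(-0.1087))/6.1644 = -1.0870.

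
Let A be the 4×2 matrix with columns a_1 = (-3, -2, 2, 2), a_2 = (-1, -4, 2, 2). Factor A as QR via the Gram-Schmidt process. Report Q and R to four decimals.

e_1 = a_1/‖a_1‖ = (-3, -2, 2, 2)/4.5826 = (-0.6547, -0.4364, 0.4364, 0.4364).
r_{12} = e_1·a_2 = 4.1461.
u_2 = a_2 − 4.1461·e_1 = (1.7143, -2.1905, 0.1905, 0.1905).
‖u_2‖ = 2.7946, so e_2 = (0.6134, -0.7838, 0.0682, 0.0682).

Q = [[-0.6547, 0.6134], [-0.4364, -0.7838], [0.4364, 0.0682], [0.4364, 0.0682]], R = [[4.5826, 4.1461], [0.0000, 2.7946]]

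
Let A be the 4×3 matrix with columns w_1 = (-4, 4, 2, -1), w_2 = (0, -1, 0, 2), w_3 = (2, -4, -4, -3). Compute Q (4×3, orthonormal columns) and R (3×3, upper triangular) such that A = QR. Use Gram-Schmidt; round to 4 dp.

w_1 = (-4, 4, 2, -1); ‖w_1‖ = 6.0828, so e_1 = (-0.6576, 0.6576, 0.3288, -0.1644).
e_1·w_2 = (-0.6576)·0 + 0.6576·(-1) + 0.3288·0 + (-0.1644)·2 = -0.9864.
u_2 = w_2 + 0.9864·e_1 = (-0.6486, -0.3514, 0.3243, 1.8378).
‖u_2‖ = 2.0067, so e_2 = (-0.3232, -0.1751, 0.1616, 0.9158).
e_1·w_3 = (-0.6576)·2 + 0.6576·(-4) + 0.3288·(-4) + (-0.1644)·(-3) = -4.7676; e_2·w_3 = (-0.3232)·2 + (-0.1751)·(-4) + 0.1616·(-4) + 0.9158·(-3) = -3.3401.
u_3 = w_3 + 4.7676·e_1 + 3.3401·e_2 = (-2.2148, -1.4497, -1.8926, -0.7248).
‖u_3‖ = 3.3338, so e_3 = (-0.6643, -0.4348, -0.5677, -0.2174).

Q = [[-0.6576, -0.3232, -0.6643], [0.6576, -0.1751, -0.4348], [0.3288, 0.1616, -0.5677], [-0.1644, 0.9158, -0.2174]], R = [[6.0828, -0.9864, -4.7676], [0.0000, 2.0067, -3.3401], [0.0000, 0.0000, 3.3338]]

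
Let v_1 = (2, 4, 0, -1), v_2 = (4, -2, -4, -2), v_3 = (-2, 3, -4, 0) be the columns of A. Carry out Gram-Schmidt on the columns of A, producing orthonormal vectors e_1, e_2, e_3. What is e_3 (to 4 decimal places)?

e_1 = v_1/‖v_1‖ = (2, 4, 0, -1)/4.5826 = (0.4364, 0.8729, 0.0000, -0.2182).
r_{12} = e_1·v_2 = 0.4364.
u_2 = v_2 − 0.4364·e_1 = (3.8095, -2.3810, -4.0000, -1.9048).
‖u_2‖ = 6.3095, so e_2 = (0.6038, -0.3774, -0.6340, -0.3019).
r_{13} = e_1·v_3 = 1.7457; r_{23} = e_2·v_3 = 0.1962.
u_3 = v_3 − 1.7457·e_1 − 0.1962·e_2 = (-2.8804, 1.5502, -3.8756, 0.4402).
‖u_3‖ = 5.0906, so e_3 = (-0.5658, 0.3045, -0.7613, 0.0865).

e_3 = (-0.5658, 0.3045, -0.7613, 0.0865)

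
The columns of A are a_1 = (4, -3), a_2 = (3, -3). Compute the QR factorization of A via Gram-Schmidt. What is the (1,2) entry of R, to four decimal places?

q_1 = a_1/‖a_1‖ = (4, -3)/5.0000 = (0.8000, -0.6000).
r_{12} = q_1·a_2 = 4.2000.

r_{12} = 4.2000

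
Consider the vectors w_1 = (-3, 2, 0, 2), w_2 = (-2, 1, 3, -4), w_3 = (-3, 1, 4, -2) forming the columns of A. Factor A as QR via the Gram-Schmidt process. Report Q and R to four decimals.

w_1 = (-3, 2, 0, 2); ‖w_1‖ = 4.1231, so q_1 = (-0.7276, 0.4851, 0.0000, 0.4851).
q_1·w_2 = (-0.7276)·(-2) + 0.4851·1 + 0.0000·3 + 0.4851·(-4) = 0.0000.
u_2 = w_2 + 0.0000·q_1 = (-2.0000, 1.0000, 3.0000, -4.0000).
‖u_2‖ = 5.4772, so q_2 = (-0.3651, 0.1826, 0.5477, -0.7303).
q_1·w_3 = (-0.7276)·(-3) + 0.4851·1 + 0.0000·4 + 0.4851·(-2) = 1.6977; q_2·w_3 = (-0.3651)·(-3) + 0.1826·1 + 0.5477·4 + (-0.7303)·(-2) = 4.9295.
u_3 = w_3 − 1.6977·q_1 − 4.9295·q_2 = (0.0353, -0.7235, 1.3000, 0.7765).
‖u_3‖ = 1.6786, so q_3 = (0.0210, -0.4310, 0.7745, 0.4626).

Q = [[-0.7276, -0.3651, 0.0210], [0.4851, 0.1826, -0.4310], [0.0000, 0.5477, 0.7745], [0.4851, -0.7303, 0.4626]], R = [[4.1231, 0.0000, 1.6977], [0.0000, 5.4772, 4.9295], [0.0000, 0.0000, 1.6786]]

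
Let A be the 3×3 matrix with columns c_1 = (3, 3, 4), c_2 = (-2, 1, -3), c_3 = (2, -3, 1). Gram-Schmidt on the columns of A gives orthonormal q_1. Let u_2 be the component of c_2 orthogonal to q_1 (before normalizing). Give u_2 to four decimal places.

u_2 = (-0.6765, 2.3235, -1.2353)

c_1 = (3, 3, 4); ‖c_1‖ = 5.8310, so q_1 = (0.5145, 0.5145, 0.6860).
q_1·c_2 = 0.5145·(-2) + 0.5145·1 + 0.6860·(-3) = -2.5725.
u_2 = c_2 + 2.5725·q_1 = (-0.6765, 2.3235, -1.2353).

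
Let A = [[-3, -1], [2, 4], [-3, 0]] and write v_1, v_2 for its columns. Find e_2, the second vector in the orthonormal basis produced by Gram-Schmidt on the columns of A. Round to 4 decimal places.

e_2 = (0.1474, 0.8847, 0.4423)

v_1 = (-3, 2, -3); ‖v_1‖ = 4.6904, so e_1 = (-0.6396, 0.4264, -0.6396).
e_1·v_2 = (-0.6396)·(-1) + 0.4264·4 + (-0.6396)·0 = 2.3452.
u_2 = v_2 − 2.3452·e_1 = (0.5000, 3.0000, 1.5000).
‖u_2‖ = 3.3912, so e_2 = (0.1474, 0.8847, 0.4423).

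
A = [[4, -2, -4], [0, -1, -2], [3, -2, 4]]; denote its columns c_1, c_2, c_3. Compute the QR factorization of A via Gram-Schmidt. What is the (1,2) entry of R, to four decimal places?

e_1 = c_1/‖c_1‖ = (4, 0, 3)/5.0000 = (0.8000, 0.0000, 0.6000).
r_{12} = e_1·c_2 = -2.8000.

r_{12} = -2.8000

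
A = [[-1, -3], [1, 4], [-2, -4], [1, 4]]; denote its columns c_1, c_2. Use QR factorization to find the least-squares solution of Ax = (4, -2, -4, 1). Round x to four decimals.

x = (4.5000, -1.5000)

c_1 = (-1, 1, -2, 1); ‖c_1‖ = 2.6458, so e_1 = (-0.3780, 0.3780, -0.7559, 0.3780).
e_1·c_2 = (-0.3780)·(-3) + 0.3780·4 + (-0.7559)·(-4) + 0.3780·4 = 7.1813.
u_2 = c_2 − 7.1813·e_1 = (-0.2857, 1.2857, 1.4286, 1.2857).
‖u_2‖ = 2.3299, so e_2 = (-0.1226, 0.5518, 0.6131, 0.5518).
Qᵀb = (1.1339, -3.4949).
Back-substitute: x_2 = -3.4949/2.3299 = -1.5000.
x_1 = (1.1339 − 7.1813·(-1.5000))/2.6458 = 4.5000.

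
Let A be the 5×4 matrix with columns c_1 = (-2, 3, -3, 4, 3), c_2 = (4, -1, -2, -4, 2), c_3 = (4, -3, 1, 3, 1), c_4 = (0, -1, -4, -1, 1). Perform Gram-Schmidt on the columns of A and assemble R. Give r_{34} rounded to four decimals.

c_1 = (-2, 3, -3, 4, 3); ‖c_1‖ = 6.8557, so e_1 = (-0.2917, 0.4376, -0.4376, 0.5835, 0.4376).
e_1·c_2 = (-0.2917)·4 + 0.4376·(-1) + (-0.4376)·(-2) + 0.5835·(-4) + 0.4376·2 = -2.1880.
u_2 = c_2 + 2.1880·e_1 = (3.3617, -0.0426, -2.9574, -2.7234, 2.9574).
‖u_2‖ = 6.0177, so e_2 = (0.5586, -0.0071, -0.4915, -0.4526, 0.4915).
e_1·c_3 = (-0.2917)·4 + 0.4376·(-3) + (-0.4376)·1 + 0.5835·3 + 0.4376·1 = -0.7293; e_2·c_3 = 0.5586·4 + (-0.0071)·(-3) + (-0.4915)·1 + (-0.4526)·3 + 0.4915·1 = 0.8981.
u_3 = c_3 + 0.7293·e_1 − 0.8981·e_2 = (3.2855, -2.6745, 1.1222, 3.8320, 0.8778).
‖u_3‖ = 5.8874, so e_3 = (0.5581, -0.4543, 0.1906, 0.6509, 0.1491).
r_{34} = e_3·c_4 = -0.8100.

r_{34} = -0.8100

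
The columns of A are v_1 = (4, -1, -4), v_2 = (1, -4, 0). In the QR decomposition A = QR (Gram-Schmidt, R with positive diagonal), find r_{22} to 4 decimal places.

e_1 = v_1/‖v_1‖ = (4, -1, -4)/5.7446 = (0.6963, -0.1741, -0.6963).
r_{12} = e_1·v_2 = 1.3926.
u_2 = v_2 − 1.3926·e_1 = (0.0303, -3.7576, 0.9697).
r_{22} = ‖u_2‖ = 3.8808.

r_{22} = 3.8808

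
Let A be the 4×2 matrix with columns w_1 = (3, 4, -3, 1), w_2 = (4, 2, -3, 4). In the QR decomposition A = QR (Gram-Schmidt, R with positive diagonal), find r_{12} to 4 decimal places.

r_{12} = 5.5780

w_1 = (3, 4, -3, 1); ‖w_1‖ = 5.9161, so e_1 = (0.5071, 0.6761, -0.5071, 0.1690).
r_{12} = e_1·w_2 = 5.5780.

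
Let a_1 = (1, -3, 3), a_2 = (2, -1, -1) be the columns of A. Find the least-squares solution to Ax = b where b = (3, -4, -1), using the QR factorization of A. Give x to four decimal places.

x = (0.4545, 1.6818)

a_1 = (1, -3, 3); ‖a_1‖ = 4.3589, so q_1 = (0.2294, -0.6882, 0.6882).
q_1·a_2 = 0.2294·2 + (-0.6882)·(-1) + 0.6882·(-1) = 0.4588.
u_2 = a_2 − 0.4588·q_1 = (1.8947, -0.6842, -1.3158).
‖u_2‖ = 2.4061, so q_2 = (0.7875, -0.2844, -0.5468).
Qᵀb = (2.7530, 4.0467).
Back-substitute: x_2 = 4.0467/2.4061 = 1.6818.
x_1 = (2.7530 − 0.4588·1.6818)/4.3589 = 0.4545.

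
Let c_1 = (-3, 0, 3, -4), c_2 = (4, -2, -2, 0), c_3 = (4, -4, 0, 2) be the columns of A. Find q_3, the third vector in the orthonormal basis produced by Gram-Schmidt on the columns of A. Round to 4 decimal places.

c_1 = (-3, 0, 3, -4); ‖c_1‖ = 5.8310, so q_1 = (-0.5145, 0.0000, 0.5145, -0.6860).
q_1·c_2 = (-0.5145)·4 + 0.0000·(-2) + 0.5145·(-2) + (-0.6860)·0 = -3.0870.
u_2 = c_2 + 3.0870·q_1 = (2.4118, -2.0000, -0.4118, -2.1176).
‖u_2‖ = 3.8040, so q_2 = (0.6340, -0.5258, -0.1082, -0.5567).
q_1·c_3 = (-0.5145)·4 + 0.0000·(-4) + 0.5145·0 + (-0.6860)·2 = -3.4300; q_2·c_3 = 0.6340·4 + (-0.5258)·(-4) + (-0.1082)·0 + (-0.5567)·2 = 3.5257.
u_3 = c_3 + 3.4300·q_1 − 3.5257·q_2 = (0.0000, -2.1463, 2.1463, 1.6098).
‖u_3‖ = 3.4358, so q_3 = (0.0000, -0.6247, 0.6247, 0.4685).

q_3 = (0.0000, -0.6247, 0.6247, 0.4685)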